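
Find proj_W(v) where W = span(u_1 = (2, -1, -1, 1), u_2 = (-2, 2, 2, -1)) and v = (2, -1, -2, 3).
proj_W(v) = (14/5, -3/2, -3/2, 7/5)

Set up U = [u_1 | ... | u_2] ∈ R^(4×2). The projector onto W = col(U) is P = U (U^T U)^(-1) U^T.
Compute U^T U =
  [7, -9]
  [-9, 13],
and U^T v = (10, -13).
Solve U^T U · c = U^T v for the coefficients: c = (13/10, -1/10). The projection is proj_W(v) = U c.
Check: (v - proj_W(v)) · u_1 = 0  (should be 0).
Check: (v - proj_W(v)) · u_2 = 0  (should be 0).
Result: proj_W(v) = (14/5, -3/2, -3/2, 7/5).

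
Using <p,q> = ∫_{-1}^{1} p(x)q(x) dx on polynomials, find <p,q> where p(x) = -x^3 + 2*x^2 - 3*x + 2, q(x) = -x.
<p,q> = 12/5

Expand the product: p(x)·q(x) = x^4 - 2*x^3 + 3*x^2 - 2*x.
∫_{-1}^{1} of each monomial x^k gives [2/(k+1) if k even, 0 if k odd]. Integrating term-by-term (or equivalently evaluating the antiderivative F(x) = x^5/5 - x^4/2 + x^3 - x^2 at the endpoints):
  F(1) − F(−1) = -3/10 − (-27/10) = 12/5.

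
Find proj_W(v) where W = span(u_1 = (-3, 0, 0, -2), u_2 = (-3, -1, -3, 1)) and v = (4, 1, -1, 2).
proj_W(v) = (768/211, -8/211, -24/211, 536/211)

Set up U = [u_1 | ... | u_2] ∈ R^(4×2). The projector onto W = col(U) is P = U (U^T U)^(-1) U^T.
Compute U^T U =
  [13, 7]
  [7, 20],
and U^T v = (-16, -8).
Solve U^T U · c = U^T v for the coefficients: c = (-264/211, 8/211). The projection is proj_W(v) = U c.
Check: (v - proj_W(v)) · u_1 = 0  (should be 0).
Check: (v - proj_W(v)) · u_2 = 0  (should be 0).
Result: proj_W(v) = (768/211, -8/211, -24/211, 536/211).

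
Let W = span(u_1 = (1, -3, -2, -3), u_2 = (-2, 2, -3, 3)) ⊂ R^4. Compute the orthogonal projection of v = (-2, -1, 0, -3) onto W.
proj_W(v) = (95/159, -217/159, -71/159, -78/53)

Set up U = [u_1 | ... | u_2] ∈ R^(4×2). The projector onto W = col(U) is P = U (U^T U)^(-1) U^T.
Compute U^T U =
  [23, -11]
  [-11, 26],
and U^T v = (10, -7).
Solve U^T U · c = U^T v for the coefficients: c = (61/159, -17/159). The projection is proj_W(v) = U c.
Check: (v - proj_W(v)) · u_1 = 0  (should be 0).
Check: (v - proj_W(v)) · u_2 = 0  (should be 0).
Result: proj_W(v) = (95/159, -217/159, -71/159, -78/53).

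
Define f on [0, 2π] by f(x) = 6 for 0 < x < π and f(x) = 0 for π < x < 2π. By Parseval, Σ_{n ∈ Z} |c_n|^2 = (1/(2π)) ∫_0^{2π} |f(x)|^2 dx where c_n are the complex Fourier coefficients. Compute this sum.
Σ |c_n|^2 = 18

Parseval equates the L^2 energy of f (normalised by 1/(2π)) with the ℓ^2 sum of its Fourier coefficients: (1/(2π)) ∫_0^{2π} |f|^2 = Σ |c_n|^2.
Compute the left side: (1/(2π)) [∫_0^π 6^2 dx + ∫_π^{2π} 0^2 dx] = (1/(2π)) · (36π + 0π) = (36 + 0)/2 = 18.
So Σ_{n ∈ Z} |c_n|^2 = 18.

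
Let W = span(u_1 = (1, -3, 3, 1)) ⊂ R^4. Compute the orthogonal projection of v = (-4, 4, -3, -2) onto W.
proj_W(v) = (-27/20, 81/20, -81/20, -27/20)

Set up U = [u_1 | ... | u_1] ∈ R^(4×1). The projector onto W = col(U) is P = U (U^T U)^(-1) U^T.
Compute U^T U =
  [20],
and U^T v = (-27).
Solve U^T U · c = U^T v for the coefficients: c = (-27/20). The projection is proj_W(v) = U c.
Check: (v - proj_W(v)) · u_1 = 0  (should be 0).
Result: proj_W(v) = (-27/20, 81/20, -81/20, -27/20).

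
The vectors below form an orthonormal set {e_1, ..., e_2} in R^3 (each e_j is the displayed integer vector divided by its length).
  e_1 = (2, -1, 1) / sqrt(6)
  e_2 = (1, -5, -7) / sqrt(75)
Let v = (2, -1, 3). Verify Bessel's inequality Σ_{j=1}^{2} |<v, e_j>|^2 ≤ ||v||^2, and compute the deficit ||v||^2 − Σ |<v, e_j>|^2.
Σ |<v, e_j>|^2 = 332/25; ||v||^2 = 14; deficit = 18/25

Write each e_j = u_j / sqrt(<u_j, u_j>) where u_j is the displayed integer vector. Then <v, e_j> = <v, u_j> / sqrt(<u_j, u_j>), so |<v, e_j>|^2 = <v, u_j>^2 / <u_j, u_j>.
Coefficients: <v, e_1> = 8/sqrt(6), <v, e_2> = -14/sqrt(75).
Square and sum: Σ |<v, e_j>|^2 = 332/25.
Compute ||v||^2 = v·v = 14.
Deficit = 14 − 332/25 = 18/25 ≥ 0, confirming Bessel's inequality. (The deficit equals ||v − Σ <v,e_j> e_j||^2, the squared distance from v to span{e_j}.)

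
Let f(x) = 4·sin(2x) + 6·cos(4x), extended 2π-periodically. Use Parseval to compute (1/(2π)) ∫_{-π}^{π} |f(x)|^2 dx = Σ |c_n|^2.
Σ |c_n|^2 = 26

Expand |f|^2 and use orthogonality of {sin(nx), cos(mx)} on [-π, π]:
  ∫_{-π}^{π} sin(nx)^2 dx = π, ∫ cos(mx)^2 dx = π, and cross terms integrate to 0.
So ∫_{-π}^{π} f(x)^2 dx = 4^2 · π + 6^2 · π = (16 + 36)π.
Divide by 2π: (16 + 36)/2 = 26.
By Parseval, this equals Σ |c_n|^2.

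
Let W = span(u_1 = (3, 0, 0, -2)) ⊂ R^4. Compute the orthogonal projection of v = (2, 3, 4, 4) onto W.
proj_W(v) = (-6/13, 0, 0, 4/13)

Set up U = [u_1 | ... | u_1] ∈ R^(4×1). The projector onto W = col(U) is P = U (U^T U)^(-1) U^T.
Compute U^T U =
  [13],
and U^T v = (-2).
Solve U^T U · c = U^T v for the coefficients: c = (-2/13). The projection is proj_W(v) = U c.
Check: (v - proj_W(v)) · u_1 = 0  (should be 0).
Result: proj_W(v) = (-6/13, 0, 0, 4/13).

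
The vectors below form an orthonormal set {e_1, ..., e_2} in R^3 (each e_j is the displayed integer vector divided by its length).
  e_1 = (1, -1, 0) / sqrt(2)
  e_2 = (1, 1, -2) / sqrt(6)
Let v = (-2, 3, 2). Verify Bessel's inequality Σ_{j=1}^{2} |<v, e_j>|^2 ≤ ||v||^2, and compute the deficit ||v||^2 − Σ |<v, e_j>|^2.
Σ |<v, e_j>|^2 = 14; ||v||^2 = 17; deficit = 3

Write each e_j = u_j / sqrt(<u_j, u_j>) where u_j is the displayed integer vector. Then <v, e_j> = <v, u_j> / sqrt(<u_j, u_j>), so |<v, e_j>|^2 = <v, u_j>^2 / <u_j, u_j>.
Coefficients: <v, e_1> = -5/sqrt(2), <v, e_2> = -3/sqrt(6).
Square and sum: Σ |<v, e_j>|^2 = 14.
Compute ||v||^2 = v·v = 17.
Deficit = 17 − 14 = 3 ≥ 0, confirming Bessel's inequality. (The deficit equals ||v − Σ <v,e_j> e_j||^2, the squared distance from v to span{e_j}.)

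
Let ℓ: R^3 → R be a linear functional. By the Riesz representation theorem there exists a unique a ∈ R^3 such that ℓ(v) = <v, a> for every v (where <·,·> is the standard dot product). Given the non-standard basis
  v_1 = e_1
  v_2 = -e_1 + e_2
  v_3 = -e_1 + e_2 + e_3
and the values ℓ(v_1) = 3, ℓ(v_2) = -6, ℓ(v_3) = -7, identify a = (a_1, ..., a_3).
a = (3, -3, -1)

Write a = (a_1, ..., a_3) in the standard basis. For each basis vector v_i, ℓ(v_i) = <v_i, a> is a linear equation in the a_j's. Collect the n equations into a matrix system V a = ℓ, where row i of V is v_i (expressed in the standard basis). Since V is invertible (lower-triangular with 1s on the diagonal, up to permutation), solve by back-substitution:
  V =
[[1, 0, 0],
 [-1, 1, 0],
 [-1, 1, 1]]
  V a = (3, -6, -7)
Solving gives a = (3, -3, -1).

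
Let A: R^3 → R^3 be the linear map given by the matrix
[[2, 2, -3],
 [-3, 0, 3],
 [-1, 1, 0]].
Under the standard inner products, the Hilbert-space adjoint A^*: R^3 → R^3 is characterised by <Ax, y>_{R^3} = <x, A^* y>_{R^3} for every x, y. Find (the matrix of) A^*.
A^* = A^T =
[[2, -3, -1],
 [2, 0, 1],
 [-3, 3, 0]]

For real matrices with standard dot products, the defining identity <Ax, y> = <x, A^* y> gives (Ax)^T y = x^T (A^*) y, i.e. x^T A^T y = x^T (A^*) y. Since this holds for all x, y, we must have A^* = A^T. Therefore
A^* =
[[2, -3, -1],
 [2, 0, 1],
 [-3, 3, 0]].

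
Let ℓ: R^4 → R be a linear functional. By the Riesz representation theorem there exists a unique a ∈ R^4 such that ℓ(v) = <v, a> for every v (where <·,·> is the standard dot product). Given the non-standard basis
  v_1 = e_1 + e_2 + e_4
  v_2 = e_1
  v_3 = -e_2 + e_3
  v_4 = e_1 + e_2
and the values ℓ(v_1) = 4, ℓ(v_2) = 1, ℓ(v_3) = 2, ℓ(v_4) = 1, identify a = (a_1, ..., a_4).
a = (1, 0, 2, 3)

Write a = (a_1, ..., a_4) in the standard basis. For each basis vector v_i, ℓ(v_i) = <v_i, a> is a linear equation in the a_j's. Collect the n equations into a matrix system V a = ℓ, where row i of V is v_i (expressed in the standard basis). Since V is invertible (lower-triangular with 1s on the diagonal, up to permutation), solve by back-substitution:
  V =
[[1, 1, 0, 1],
 [1, 0, 0, 0],
 [0, -1, 1, 0],
 [1, 1, 0, 0]]
  V a = (4, 1, 2, 1)
Solving gives a = (1, 0, 2, 3).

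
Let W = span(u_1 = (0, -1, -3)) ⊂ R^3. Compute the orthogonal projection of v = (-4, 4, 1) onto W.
proj_W(v) = (0, 7/10, 21/10)

Set up U = [u_1 | ... | u_1] ∈ R^(3×1). The projector onto W = col(U) is P = U (U^T U)^(-1) U^T.
Compute U^T U =
  [10],
and U^T v = (-7).
Solve U^T U · c = U^T v for the coefficients: c = (-7/10). The projection is proj_W(v) = U c.
Check: (v - proj_W(v)) · u_1 = 0  (should be 0).
Result: proj_W(v) = (0, 7/10, 21/10).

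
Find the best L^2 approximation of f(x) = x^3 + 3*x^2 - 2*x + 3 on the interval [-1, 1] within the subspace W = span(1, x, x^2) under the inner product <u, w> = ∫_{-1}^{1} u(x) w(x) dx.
g(x) = 3*x^2 - 7*x/5 + 3

The best approximation g ∈ W is the orthogonal projection of f onto W. Writing g = a_0 + a_1 x + a_2 x^2, the coefficients solve the normal equations G · a = b where
  G_{ij} = <φ_i, φ_j> and b_i = <f, φ_i>, with φ_0 = 1, φ_1 = x, φ_2 = x^2.
G =
  [2, 0, 2/3]
  [0, 2/3, 0]
  [2/3, 0, 2/5],
b = (8, -14/15, 16/5).
Solving gives a_0 = 3, a_1 = -7/5, a_2 = 3, so
  g(x) = 3*x^2 - 7*x/5 + 3.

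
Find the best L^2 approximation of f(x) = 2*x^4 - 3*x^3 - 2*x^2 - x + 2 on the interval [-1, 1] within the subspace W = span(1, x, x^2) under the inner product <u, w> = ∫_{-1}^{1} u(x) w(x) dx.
g(x) = -2*x^2/7 - 14*x/5 + 64/35

The best approximation g ∈ W is the orthogonal projection of f onto W. Writing g = a_0 + a_1 x + a_2 x^2, the coefficients solve the normal equations G · a = b where
  G_{ij} = <φ_i, φ_j> and b_i = <f, φ_i>, with φ_0 = 1, φ_1 = x, φ_2 = x^2.
G =
  [2, 0, 2/3]
  [0, 2/3, 0]
  [2/3, 0, 2/5],
b = (52/15, -28/15, 116/105).
Solving gives a_0 = 64/35, a_1 = -14/5, a_2 = -2/7, so
  g(x) = -2*x^2/7 - 14*x/5 + 64/35.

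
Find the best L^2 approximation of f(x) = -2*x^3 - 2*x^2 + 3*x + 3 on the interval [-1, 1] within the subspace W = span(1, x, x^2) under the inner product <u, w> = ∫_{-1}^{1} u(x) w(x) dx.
g(x) = -2*x^2 + 9*x/5 + 3

The best approximation g ∈ W is the orthogonal projection of f onto W. Writing g = a_0 + a_1 x + a_2 x^2, the coefficients solve the normal equations G · a = b where
  G_{ij} = <φ_i, φ_j> and b_i = <f, φ_i>, with φ_0 = 1, φ_1 = x, φ_2 = x^2.
G =
  [2, 0, 2/3]
  [0, 2/3, 0]
  [2/3, 0, 2/5],
b = (14/3, 6/5, 6/5).
Solving gives a_0 = 3, a_1 = 9/5, a_2 = -2, so
  g(x) = -2*x^2 + 9*x/5 + 3.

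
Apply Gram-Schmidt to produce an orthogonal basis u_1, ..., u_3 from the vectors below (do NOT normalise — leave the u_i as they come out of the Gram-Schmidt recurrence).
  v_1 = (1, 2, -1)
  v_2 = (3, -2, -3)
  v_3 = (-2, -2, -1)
Orthogonal basis:
  u_1 = (1, 2, -1)
  u_2 = (8/3, -8/3, -8/3)
  u_3 = (-3/2, 0, -3/2)

Apply the Gram-Schmidt recurrence
  u_1 = v_1
  u_i = v_i − Σ_{j<i} ((v_i · u_j) / (u_j · u_j)) · u_j.

Step by step this gives:
  u_1 = (1, 2, -1)
  u_2 = (8/3, -8/3, -8/3)
  u_3 = (-3/2, 0, -3/2)

Orthogonality check:
  u_2 · u_1 = 0 (should be 0)
  u_3 · u_1 = 0 (should be 0)
  u_3 · u_2 = 0 (should be 0)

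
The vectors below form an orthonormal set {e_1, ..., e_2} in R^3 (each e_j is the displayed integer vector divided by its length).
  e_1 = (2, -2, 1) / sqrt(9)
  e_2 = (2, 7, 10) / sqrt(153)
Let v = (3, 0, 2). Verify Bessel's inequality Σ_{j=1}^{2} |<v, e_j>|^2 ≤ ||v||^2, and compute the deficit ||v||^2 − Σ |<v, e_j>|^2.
Σ |<v, e_j>|^2 = 196/17; ||v||^2 = 13; deficit = 25/17

Write each e_j = u_j / sqrt(<u_j, u_j>) where u_j is the displayed integer vector. Then <v, e_j> = <v, u_j> / sqrt(<u_j, u_j>), so |<v, e_j>|^2 = <v, u_j>^2 / <u_j, u_j>.
Coefficients: <v, e_1> = 8/sqrt(9), <v, e_2> = 26/sqrt(153).
Square and sum: Σ |<v, e_j>|^2 = 196/17.
Compute ||v||^2 = v·v = 13.
Deficit = 13 − 196/17 = 25/17 ≥ 0, confirming Bessel's inequality. (The deficit equals ||v − Σ <v,e_j> e_j||^2, the squared distance from v to span{e_j}.)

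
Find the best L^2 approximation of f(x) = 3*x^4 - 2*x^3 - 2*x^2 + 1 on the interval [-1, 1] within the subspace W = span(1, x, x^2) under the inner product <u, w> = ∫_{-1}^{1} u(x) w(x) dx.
g(x) = 4*x^2/7 - 6*x/5 + 26/35

The best approximation g ∈ W is the orthogonal projection of f onto W. Writing g = a_0 + a_1 x + a_2 x^2, the coefficients solve the normal equations G · a = b where
  G_{ij} = <φ_i, φ_j> and b_i = <f, φ_i>, with φ_0 = 1, φ_1 = x, φ_2 = x^2.
G =
  [2, 0, 2/3]
  [0, 2/3, 0]
  [2/3, 0, 2/5],
b = (28/15, -4/5, 76/105).
Solving gives a_0 = 26/35, a_1 = -6/5, a_2 = 4/7, so
  g(x) = 4*x^2/7 - 6*x/5 + 26/35.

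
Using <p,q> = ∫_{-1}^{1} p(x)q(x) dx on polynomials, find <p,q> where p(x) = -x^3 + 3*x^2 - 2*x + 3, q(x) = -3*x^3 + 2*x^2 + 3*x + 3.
<p,q> = 996/35

Expand the product: p(x)·q(x) = 3*x^6 - 11*x^5 + 9*x^4 - 7*x^3 + 9*x^2 + 3*x + 9.
∫_{-1}^{1} of each monomial x^k gives [2/(k+1) if k even, 0 if k odd]. Integrating term-by-term (or equivalently evaluating the antiderivative F(x) = 3*x^7/7 - 11*x^6/6 + 9*x^5/5 - 7*x^4/4 + 3*x^3 + 3*x^2/2 + 9*x at the endpoints):
  F(1) − F(−1) = 5101/420 − (-6851/420) = 996/35.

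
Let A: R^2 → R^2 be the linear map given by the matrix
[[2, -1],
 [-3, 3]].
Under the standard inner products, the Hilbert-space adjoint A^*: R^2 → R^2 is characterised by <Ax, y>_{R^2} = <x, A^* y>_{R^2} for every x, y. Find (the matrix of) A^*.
A^* = A^T =
[[2, -3],
 [-1, 3]]

For real matrices with standard dot products, the defining identity <Ax, y> = <x, A^* y> gives (Ax)^T y = x^T (A^*) y, i.e. x^T A^T y = x^T (A^*) y. Since this holds for all x, y, we must have A^* = A^T. Therefore
A^* =
[[2, -3],
 [-1, 3]].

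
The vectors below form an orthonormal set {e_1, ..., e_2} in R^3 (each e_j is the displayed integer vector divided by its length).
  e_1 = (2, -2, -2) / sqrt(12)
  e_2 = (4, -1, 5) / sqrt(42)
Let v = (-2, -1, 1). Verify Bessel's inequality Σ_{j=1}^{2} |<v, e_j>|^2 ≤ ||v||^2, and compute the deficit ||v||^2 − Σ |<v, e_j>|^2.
Σ |<v, e_j>|^2 = 10/7; ||v||^2 = 6; deficit = 32/7

Write each e_j = u_j / sqrt(<u_j, u_j>) where u_j is the displayed integer vector. Then <v, e_j> = <v, u_j> / sqrt(<u_j, u_j>), so |<v, e_j>|^2 = <v, u_j>^2 / <u_j, u_j>.
Coefficients: <v, e_1> = -4/sqrt(12), <v, e_2> = -2/sqrt(42).
Square and sum: Σ |<v, e_j>|^2 = 10/7.
Compute ||v||^2 = v·v = 6.
Deficit = 6 − 10/7 = 32/7 ≥ 0, confirming Bessel's inequality. (The deficit equals ||v − Σ <v,e_j> e_j||^2, the squared distance from v to span{e_j}.)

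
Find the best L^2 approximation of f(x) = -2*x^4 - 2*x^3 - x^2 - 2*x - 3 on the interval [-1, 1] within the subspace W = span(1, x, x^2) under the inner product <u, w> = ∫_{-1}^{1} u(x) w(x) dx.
g(x) = -19*x^2/7 - 16*x/5 - 99/35

The best approximation g ∈ W is the orthogonal projection of f onto W. Writing g = a_0 + a_1 x + a_2 x^2, the coefficients solve the normal equations G · a = b where
  G_{ij} = <φ_i, φ_j> and b_i = <f, φ_i>, with φ_0 = 1, φ_1 = x, φ_2 = x^2.
G =
  [2, 0, 2/3]
  [0, 2/3, 0]
  [2/3, 0, 2/5],
b = (-112/15, -32/15, -104/35).
Solving gives a_0 = -99/35, a_1 = -16/5, a_2 = -19/7, so
  g(x) = -19*x^2/7 - 16*x/5 - 99/35.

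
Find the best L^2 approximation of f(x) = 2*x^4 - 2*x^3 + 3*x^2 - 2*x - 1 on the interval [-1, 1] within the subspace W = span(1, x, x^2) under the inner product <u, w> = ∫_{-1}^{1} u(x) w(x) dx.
g(x) = 33*x^2/7 - 16*x/5 - 41/35

The best approximation g ∈ W is the orthogonal projection of f onto W. Writing g = a_0 + a_1 x + a_2 x^2, the coefficients solve the normal equations G · a = b where
  G_{ij} = <φ_i, φ_j> and b_i = <f, φ_i>, with φ_0 = 1, φ_1 = x, φ_2 = x^2.
G =
  [2, 0, 2/3]
  [0, 2/3, 0]
  [2/3, 0, 2/5],
b = (4/5, -32/15, 116/105).
Solving gives a_0 = -41/35, a_1 = -16/5, a_2 = 33/7, so
  g(x) = 33*x^2/7 - 16*x/5 - 41/35.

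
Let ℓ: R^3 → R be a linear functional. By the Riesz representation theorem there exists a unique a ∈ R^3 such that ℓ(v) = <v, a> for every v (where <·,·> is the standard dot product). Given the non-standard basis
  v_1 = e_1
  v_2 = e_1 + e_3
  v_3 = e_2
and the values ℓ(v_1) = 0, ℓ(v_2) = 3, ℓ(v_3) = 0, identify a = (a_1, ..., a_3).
a = (0, 0, 3)

Write a = (a_1, ..., a_3) in the standard basis. For each basis vector v_i, ℓ(v_i) = <v_i, a> is a linear equation in the a_j's. Collect the n equations into a matrix system V a = ℓ, where row i of V is v_i (expressed in the standard basis). Since V is invertible (lower-triangular with 1s on the diagonal, up to permutation), solve by back-substitution:
  V =
[[1, 0, 0],
 [1, 0, 1],
 [0, 1, 0]]
  V a = (0, 3, 0)
Solving gives a = (0, 0, 3).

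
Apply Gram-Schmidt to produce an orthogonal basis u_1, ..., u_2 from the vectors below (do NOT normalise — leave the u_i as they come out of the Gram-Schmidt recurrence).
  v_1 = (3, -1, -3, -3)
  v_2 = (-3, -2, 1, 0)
Orthogonal basis:
  u_1 = (3, -1, -3, -3)
  u_2 = (-27/14, -33/14, -1/14, -15/14)

Apply the Gram-Schmidt recurrence
  u_1 = v_1
  u_i = v_i − Σ_{j<i} ((v_i · u_j) / (u_j · u_j)) · u_j.

Step by step this gives:
  u_1 = (3, -1, -3, -3)
  u_2 = (-27/14, -33/14, -1/14, -15/14)

Orthogonality check:
  u_2 · u_1 = 0 (should be 0)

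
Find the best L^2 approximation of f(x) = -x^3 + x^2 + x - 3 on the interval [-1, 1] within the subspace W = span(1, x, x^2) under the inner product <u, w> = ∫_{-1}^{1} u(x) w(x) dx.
g(x) = x^2 + 2*x/5 - 3

The best approximation g ∈ W is the orthogonal projection of f onto W. Writing g = a_0 + a_1 x + a_2 x^2, the coefficients solve the normal equations G · a = b where
  G_{ij} = <φ_i, φ_j> and b_i = <f, φ_i>, with φ_0 = 1, φ_1 = x, φ_2 = x^2.
G =
  [2, 0, 2/3]
  [0, 2/3, 0]
  [2/3, 0, 2/5],
b = (-16/3, 4/15, -8/5).
Solving gives a_0 = -3, a_1 = 2/5, a_2 = 1, so
  g(x) = x^2 + 2*x/5 - 3.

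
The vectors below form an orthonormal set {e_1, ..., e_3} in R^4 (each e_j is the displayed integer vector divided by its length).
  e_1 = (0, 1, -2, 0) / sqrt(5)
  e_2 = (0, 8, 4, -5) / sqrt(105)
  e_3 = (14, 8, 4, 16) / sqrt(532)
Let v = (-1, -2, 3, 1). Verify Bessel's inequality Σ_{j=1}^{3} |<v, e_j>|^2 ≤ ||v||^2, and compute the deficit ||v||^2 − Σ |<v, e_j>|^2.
Σ |<v, e_j>|^2 = 258/19; ||v||^2 = 15; deficit = 27/19

Write each e_j = u_j / sqrt(<u_j, u_j>) where u_j is the displayed integer vector. Then <v, e_j> = <v, u_j> / sqrt(<u_j, u_j>), so |<v, e_j>|^2 = <v, u_j>^2 / <u_j, u_j>.
Coefficients: <v, e_1> = -8/sqrt(5), <v, e_2> = -9/sqrt(105), <v, e_3> = -2/sqrt(532).
Square and sum: Σ |<v, e_j>|^2 = 258/19.
Compute ||v||^2 = v·v = 15.
Deficit = 15 − 258/19 = 27/19 ≥ 0, confirming Bessel's inequality. (The deficit equals ||v − Σ <v,e_j> e_j||^2, the squared distance from v to span{e_j}.)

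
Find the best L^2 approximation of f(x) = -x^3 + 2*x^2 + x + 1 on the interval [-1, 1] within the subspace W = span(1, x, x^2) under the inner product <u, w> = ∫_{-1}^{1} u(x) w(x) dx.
g(x) = 2*x^2 + 2*x/5 + 1

The best approximation g ∈ W is the orthogonal projection of f onto W. Writing g = a_0 + a_1 x + a_2 x^2, the coefficients solve the normal equations G · a = b where
  G_{ij} = <φ_i, φ_j> and b_i = <f, φ_i>, with φ_0 = 1, φ_1 = x, φ_2 = x^2.
G =
  [2, 0, 2/3]
  [0, 2/3, 0]
  [2/3, 0, 2/5],
b = (10/3, 4/15, 22/15).
Solving gives a_0 = 1, a_1 = 2/5, a_2 = 2, so
  g(x) = 2*x^2 + 2*x/5 + 1.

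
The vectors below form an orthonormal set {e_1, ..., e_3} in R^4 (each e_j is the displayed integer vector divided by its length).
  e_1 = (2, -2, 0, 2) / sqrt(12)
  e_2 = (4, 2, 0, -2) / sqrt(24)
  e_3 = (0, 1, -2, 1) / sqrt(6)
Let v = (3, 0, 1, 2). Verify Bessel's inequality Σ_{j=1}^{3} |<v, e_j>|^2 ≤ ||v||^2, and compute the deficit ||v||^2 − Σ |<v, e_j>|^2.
Σ |<v, e_j>|^2 = 11; ||v||^2 = 14; deficit = 3

Write each e_j = u_j / sqrt(<u_j, u_j>) where u_j is the displayed integer vector. Then <v, e_j> = <v, u_j> / sqrt(<u_j, u_j>), so |<v, e_j>|^2 = <v, u_j>^2 / <u_j, u_j>.
Coefficients: <v, e_1> = 10/sqrt(12), <v, e_2> = 8/sqrt(24), <v, e_3> = 0/sqrt(6).
Square and sum: Σ |<v, e_j>|^2 = 11.
Compute ||v||^2 = v·v = 14.
Deficit = 14 − 11 = 3 ≥ 0, confirming Bessel's inequality. (The deficit equals ||v − Σ <v,e_j> e_j||^2, the squared distance from v to span{e_j}.)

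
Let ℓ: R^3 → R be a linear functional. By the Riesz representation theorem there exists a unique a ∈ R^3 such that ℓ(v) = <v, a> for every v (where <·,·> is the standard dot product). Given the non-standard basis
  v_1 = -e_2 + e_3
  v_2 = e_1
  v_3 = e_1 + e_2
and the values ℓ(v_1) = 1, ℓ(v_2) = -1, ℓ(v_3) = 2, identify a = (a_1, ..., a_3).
a = (-1, 3, 4)

Write a = (a_1, ..., a_3) in the standard basis. For each basis vector v_i, ℓ(v_i) = <v_i, a> is a linear equation in the a_j's. Collect the n equations into a matrix system V a = ℓ, where row i of V is v_i (expressed in the standard basis). Since V is invertible (lower-triangular with 1s on the diagonal, up to permutation), solve by back-substitution:
  V =
[[0, -1, 1],
 [1, 0, 0],
 [1, 1, 0]]
  V a = (1, -1, 2)
Solving gives a = (-1, 3, 4).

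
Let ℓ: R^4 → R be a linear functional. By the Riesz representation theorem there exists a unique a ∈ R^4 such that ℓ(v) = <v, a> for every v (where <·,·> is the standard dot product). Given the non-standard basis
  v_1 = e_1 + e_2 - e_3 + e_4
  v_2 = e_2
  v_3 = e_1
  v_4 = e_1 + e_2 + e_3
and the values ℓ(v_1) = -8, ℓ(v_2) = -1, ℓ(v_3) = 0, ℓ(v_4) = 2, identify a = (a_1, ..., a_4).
a = (0, -1, 3, -4)

Write a = (a_1, ..., a_4) in the standard basis. For each basis vector v_i, ℓ(v_i) = <v_i, a> is a linear equation in the a_j's. Collect the n equations into a matrix system V a = ℓ, where row i of V is v_i (expressed in the standard basis). Since V is invertible (lower-triangular with 1s on the diagonal, up to permutation), solve by back-substitution:
  V =
[[1, 1, -1, 1],
 [0, 1, 0, 0],
 [1, 0, 0, 0],
 [1, 1, 1, 0]]
  V a = (-8, -1, 0, 2)
Solving gives a = (0, -1, 3, -4).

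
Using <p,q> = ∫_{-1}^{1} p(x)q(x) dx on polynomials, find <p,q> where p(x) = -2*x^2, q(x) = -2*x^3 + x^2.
<p,q> = -4/5

Expand the product: p(x)·q(x) = 4*x^5 - 2*x^4.
∫_{-1}^{1} of each monomial x^k gives [2/(k+1) if k even, 0 if k odd]. Integrating term-by-term (or equivalently evaluating the antiderivative F(x) = 2*x^6/3 - 2*x^5/5 at the endpoints):
  F(1) − F(−1) = 4/15 − (16/15) = -4/5.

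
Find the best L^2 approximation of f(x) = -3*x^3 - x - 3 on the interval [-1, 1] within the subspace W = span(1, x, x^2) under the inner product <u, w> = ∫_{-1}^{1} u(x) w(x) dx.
g(x) = -14*x/5 - 3

The best approximation g ∈ W is the orthogonal projection of f onto W. Writing g = a_0 + a_1 x + a_2 x^2, the coefficients solve the normal equations G · a = b where
  G_{ij} = <φ_i, φ_j> and b_i = <f, φ_i>, with φ_0 = 1, φ_1 = x, φ_2 = x^2.
G =
  [2, 0, 2/3]
  [0, 2/3, 0]
  [2/3, 0, 2/5],
b = (-6, -28/15, -2).
Solving gives a_0 = -3, a_1 = -14/5, a_2 = 0, so
  g(x) = -14*x/5 - 3.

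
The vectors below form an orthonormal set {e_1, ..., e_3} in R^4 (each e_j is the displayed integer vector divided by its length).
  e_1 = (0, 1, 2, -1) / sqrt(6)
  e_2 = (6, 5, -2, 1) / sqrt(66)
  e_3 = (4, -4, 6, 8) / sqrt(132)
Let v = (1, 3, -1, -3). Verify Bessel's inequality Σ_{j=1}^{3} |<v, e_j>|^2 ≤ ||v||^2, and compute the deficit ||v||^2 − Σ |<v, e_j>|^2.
Σ |<v, e_j>|^2 = 59/3; ||v||^2 = 20; deficit = 1/3

Write each e_j = u_j / sqrt(<u_j, u_j>) where u_j is the displayed integer vector. Then <v, e_j> = <v, u_j> / sqrt(<u_j, u_j>), so |<v, e_j>|^2 = <v, u_j>^2 / <u_j, u_j>.
Coefficients: <v, e_1> = 4/sqrt(6), <v, e_2> = 20/sqrt(66), <v, e_3> = -38/sqrt(132).
Square and sum: Σ |<v, e_j>|^2 = 59/3.
Compute ||v||^2 = v·v = 20.
Deficit = 20 − 59/3 = 1/3 ≥ 0, confirming Bessel's inequality. (The deficit equals ||v − Σ <v,e_j> e_j||^2, the squared distance from v to span{e_j}.)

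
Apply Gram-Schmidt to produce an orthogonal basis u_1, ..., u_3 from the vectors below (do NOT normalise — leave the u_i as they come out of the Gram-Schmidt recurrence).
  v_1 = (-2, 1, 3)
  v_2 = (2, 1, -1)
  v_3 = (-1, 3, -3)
Orthogonal basis:
  u_1 = (-2, 1, 3)
  u_2 = (8/7, 10/7, 2/7)
  u_3 = (-7/3, 7/3, -7/3)

Apply the Gram-Schmidt recurrence
  u_1 = v_1
  u_i = v_i − Σ_{j<i} ((v_i · u_j) / (u_j · u_j)) · u_j.

Step by step this gives:
  u_1 = (-2, 1, 3)
  u_2 = (8/7, 10/7, 2/7)
  u_3 = (-7/3, 7/3, -7/3)

Orthogonality check:
  u_2 · u_1 = 0 (should be 0)
  u_3 · u_1 = 0 (should be 0)
  u_3 · u_2 = 0 (should be 0)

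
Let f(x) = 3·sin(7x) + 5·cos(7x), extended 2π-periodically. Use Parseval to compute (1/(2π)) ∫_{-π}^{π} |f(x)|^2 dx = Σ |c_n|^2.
Σ |c_n|^2 = 17

Expand |f|^2 and use orthogonality of {sin(nx), cos(mx)} on [-π, π]:
  ∫_{-π}^{π} sin(nx)^2 dx = π, ∫ cos(mx)^2 dx = π, and cross terms integrate to 0.
So ∫_{-π}^{π} f(x)^2 dx = 3^2 · π + 5^2 · π = (9 + 25)π.
Divide by 2π: (9 + 25)/2 = 17.
By Parseval, this equals Σ |c_n|^2.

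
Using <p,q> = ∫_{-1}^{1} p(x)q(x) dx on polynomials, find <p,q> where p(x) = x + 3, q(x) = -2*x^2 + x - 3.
<p,q> = -64/3

Expand the product: p(x)·q(x) = -2*x^3 - 5*x^2 - 9.
∫_{-1}^{1} of each monomial x^k gives [2/(k+1) if k even, 0 if k odd]. Integrating term-by-term (or equivalently evaluating the antiderivative F(x) = -x^4/2 - 5*x^3/3 - 9*x at the endpoints):
  F(1) − F(−1) = -67/6 − (61/6) = -64/3.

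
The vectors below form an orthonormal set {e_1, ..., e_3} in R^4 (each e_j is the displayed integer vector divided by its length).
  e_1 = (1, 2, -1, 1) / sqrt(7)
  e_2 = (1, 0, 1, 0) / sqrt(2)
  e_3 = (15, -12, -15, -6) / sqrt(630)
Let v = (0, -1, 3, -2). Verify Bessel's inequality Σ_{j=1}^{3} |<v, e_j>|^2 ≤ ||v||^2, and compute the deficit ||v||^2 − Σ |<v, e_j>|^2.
Σ |<v, e_j>|^2 = 61/5; ||v||^2 = 14; deficit = 9/5

Write each e_j = u_j / sqrt(<u_j, u_j>) where u_j is the displayed integer vector. Then <v, e_j> = <v, u_j> / sqrt(<u_j, u_j>), so |<v, e_j>|^2 = <v, u_j>^2 / <u_j, u_j>.
Coefficients: <v, e_1> = -7/sqrt(7), <v, e_2> = 3/sqrt(2), <v, e_3> = -21/sqrt(630).
Square and sum: Σ |<v, e_j>|^2 = 61/5.
Compute ||v||^2 = v·v = 14.
Deficit = 14 − 61/5 = 9/5 ≥ 0, confirming Bessel's inequality. (The deficit equals ||v − Σ <v,e_j> e_j||^2, the squared distance from v to span{e_j}.)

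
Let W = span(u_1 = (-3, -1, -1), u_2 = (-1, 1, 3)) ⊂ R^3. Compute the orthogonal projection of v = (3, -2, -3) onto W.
proj_W(v) = (83/30, -5/6, -52/15)

Set up U = [u_1 | ... | u_2] ∈ R^(3×2). The projector onto W = col(U) is P = U (U^T U)^(-1) U^T.
Compute U^T U =
  [11, -1]
  [-1, 11],
and U^T v = (-4, -14).
Solve U^T U · c = U^T v for the coefficients: c = (-29/60, -79/60). The projection is proj_W(v) = U c.
Check: (v - proj_W(v)) · u_1 = 0  (should be 0).
Check: (v - proj_W(v)) · u_2 = 0  (should be 0).
Result: proj_W(v) = (83/30, -5/6, -52/15).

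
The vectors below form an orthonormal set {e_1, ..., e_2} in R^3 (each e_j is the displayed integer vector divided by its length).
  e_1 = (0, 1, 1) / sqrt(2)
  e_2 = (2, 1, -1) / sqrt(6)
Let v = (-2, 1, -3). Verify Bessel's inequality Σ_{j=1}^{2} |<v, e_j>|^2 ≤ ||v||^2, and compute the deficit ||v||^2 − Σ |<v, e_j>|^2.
Σ |<v, e_j>|^2 = 2; ||v||^2 = 14; deficit = 12

Write each e_j = u_j / sqrt(<u_j, u_j>) where u_j is the displayed integer vector. Then <v, e_j> = <v, u_j> / sqrt(<u_j, u_j>), so |<v, e_j>|^2 = <v, u_j>^2 / <u_j, u_j>.
Coefficients: <v, e_1> = -2/sqrt(2), <v, e_2> = 0/sqrt(6).
Square and sum: Σ |<v, e_j>|^2 = 2.
Compute ||v||^2 = v·v = 14.
Deficit = 14 − 2 = 12 ≥ 0, confirming Bessel's inequality. (The deficit equals ||v − Σ <v,e_j> e_j||^2, the squared distance from v to span{e_j}.)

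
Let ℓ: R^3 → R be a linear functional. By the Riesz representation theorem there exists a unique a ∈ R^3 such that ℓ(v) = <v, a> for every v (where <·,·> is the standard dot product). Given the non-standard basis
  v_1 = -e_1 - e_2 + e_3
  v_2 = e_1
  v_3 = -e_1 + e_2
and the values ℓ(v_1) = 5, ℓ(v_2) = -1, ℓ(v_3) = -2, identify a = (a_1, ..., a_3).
a = (-1, -3, 1)

Write a = (a_1, ..., a_3) in the standard basis. For each basis vector v_i, ℓ(v_i) = <v_i, a> is a linear equation in the a_j's. Collect the n equations into a matrix system V a = ℓ, where row i of V is v_i (expressed in the standard basis). Since V is invertible (lower-triangular with 1s on the diagonal, up to permutation), solve by back-substitution:
  V =
[[-1, -1, 1],
 [1, 0, 0],
 [-1, 1, 0]]
  V a = (5, -1, -2)
Solving gives a = (-1, -3, 1).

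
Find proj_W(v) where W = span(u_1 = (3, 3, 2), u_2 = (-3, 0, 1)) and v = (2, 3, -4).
proj_W(v) = (3, 0, -1)

Set up U = [u_1 | ... | u_2] ∈ R^(3×2). The projector onto W = col(U) is P = U (U^T U)^(-1) U^T.
Compute U^T U =
  [22, -7]
  [-7, 10],
and U^T v = (7, -10).
Solve U^T U · c = U^T v for the coefficients: c = (0, -1). The projection is proj_W(v) = U c.
Check: (v - proj_W(v)) · u_1 = 0  (should be 0).
Check: (v - proj_W(v)) · u_2 = 0  (should be 0).
Result: proj_W(v) = (3, 0, -1).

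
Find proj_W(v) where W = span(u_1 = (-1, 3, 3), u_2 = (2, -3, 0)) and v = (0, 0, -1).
proj_W(v) = (-3/14, -1/7, -13/14)

Set up U = [u_1 | ... | u_2] ∈ R^(3×2). The projector onto W = col(U) is P = U (U^T U)^(-1) U^T.
Compute U^T U =
  [19, -11]
  [-11, 13],
and U^T v = (-3, 0).
Solve U^T U · c = U^T v for the coefficients: c = (-13/42, -11/42). The projection is proj_W(v) = U c.
Check: (v - proj_W(v)) · u_1 = 0  (should be 0).
Check: (v - proj_W(v)) · u_2 = 0  (should be 0).
Result: proj_W(v) = (-3/14, -1/7, -13/14).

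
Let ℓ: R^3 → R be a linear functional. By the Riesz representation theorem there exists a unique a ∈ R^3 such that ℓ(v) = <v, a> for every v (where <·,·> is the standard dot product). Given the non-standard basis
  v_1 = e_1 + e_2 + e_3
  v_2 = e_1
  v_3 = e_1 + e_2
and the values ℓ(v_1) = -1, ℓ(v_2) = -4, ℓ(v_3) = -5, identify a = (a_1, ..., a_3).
a = (-4, -1, 4)

Write a = (a_1, ..., a_3) in the standard basis. For each basis vector v_i, ℓ(v_i) = <v_i, a> is a linear equation in the a_j's. Collect the n equations into a matrix system V a = ℓ, where row i of V is v_i (expressed in the standard basis). Since V is invertible (lower-triangular with 1s on the diagonal, up to permutation), solve by back-substitution:
  V =
[[1, 1, 1],
 [1, 0, 0],
 [1, 1, 0]]
  V a = (-1, -4, -5)
Solving gives a = (-4, -1, 4).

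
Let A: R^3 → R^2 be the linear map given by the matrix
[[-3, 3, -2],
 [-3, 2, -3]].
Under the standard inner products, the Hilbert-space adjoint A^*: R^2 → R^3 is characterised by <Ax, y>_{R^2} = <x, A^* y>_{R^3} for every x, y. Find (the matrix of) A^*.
A^* = A^T =
[[-3, -3],
 [3, 2],
 [-2, -3]]

For real matrices with standard dot products, the defining identity <Ax, y> = <x, A^* y> gives (Ax)^T y = x^T (A^*) y, i.e. x^T A^T y = x^T (A^*) y. Since this holds for all x, y, we must have A^* = A^T. Therefore
A^* =
[[-3, -3],
 [3, 2],
 [-2, -3]].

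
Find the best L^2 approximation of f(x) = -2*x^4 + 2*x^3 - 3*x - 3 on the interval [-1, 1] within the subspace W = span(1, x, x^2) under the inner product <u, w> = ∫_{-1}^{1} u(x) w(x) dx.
g(x) = -12*x^2/7 - 9*x/5 - 99/35

The best approximation g ∈ W is the orthogonal projection of f onto W. Writing g = a_0 + a_1 x + a_2 x^2, the coefficients solve the normal equations G · a = b where
  G_{ij} = <φ_i, φ_j> and b_i = <f, φ_i>, with φ_0 = 1, φ_1 = x, φ_2 = x^2.
G =
  [2, 0, 2/3]
  [0, 2/3, 0]
  [2/3, 0, 2/5],
b = (-34/5, -6/5, -18/7).
Solving gives a_0 = -99/35, a_1 = -9/5, a_2 = -12/7, so
  g(x) = -12*x^2/7 - 9*x/5 - 99/35.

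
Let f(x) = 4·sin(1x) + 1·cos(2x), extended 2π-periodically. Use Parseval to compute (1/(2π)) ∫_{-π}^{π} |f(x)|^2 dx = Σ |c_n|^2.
Σ |c_n|^2 = 17/2

Expand |f|^2 and use orthogonality of {sin(nx), cos(mx)} on [-π, π]:
  ∫_{-π}^{π} sin(nx)^2 dx = π, ∫ cos(mx)^2 dx = π, and cross terms integrate to 0.
So ∫_{-π}^{π} f(x)^2 dx = 4^2 · π + 1^2 · π = (16 + 1)π.
Divide by 2π: (16 + 1)/2 = 17/2.
By Parseval, this equals Σ |c_n|^2.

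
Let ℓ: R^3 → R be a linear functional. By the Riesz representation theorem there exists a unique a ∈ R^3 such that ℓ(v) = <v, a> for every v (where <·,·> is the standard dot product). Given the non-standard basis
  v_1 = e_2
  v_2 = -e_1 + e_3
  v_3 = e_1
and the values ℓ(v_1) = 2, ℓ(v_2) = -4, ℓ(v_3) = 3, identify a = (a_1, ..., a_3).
a = (3, 2, -1)

Write a = (a_1, ..., a_3) in the standard basis. For each basis vector v_i, ℓ(v_i) = <v_i, a> is a linear equation in the a_j's. Collect the n equations into a matrix system V a = ℓ, where row i of V is v_i (expressed in the standard basis). Since V is invertible (lower-triangular with 1s on the diagonal, up to permutation), solve by back-substitution:
  V =
[[0, 1, 0],
 [-1, 0, 1],
 [1, 0, 0]]
  V a = (2, -4, 3)
Solving gives a = (3, 2, -1).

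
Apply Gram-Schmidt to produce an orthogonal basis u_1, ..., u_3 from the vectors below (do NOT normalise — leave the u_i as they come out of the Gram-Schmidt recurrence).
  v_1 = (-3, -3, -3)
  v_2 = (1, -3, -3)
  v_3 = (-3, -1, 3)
Orthogonal basis:
  u_1 = (-3, -3, -3)
  u_2 = (8/3, -4/3, -4/3)
  u_3 = (0, -2, 2)

Apply the Gram-Schmidt recurrence
  u_1 = v_1
  u_i = v_i − Σ_{j<i} ((v_i · u_j) / (u_j · u_j)) · u_j.

Step by step this gives:
  u_1 = (-3, -3, -3)
  u_2 = (8/3, -4/3, -4/3)
  u_3 = (0, -2, 2)

Orthogonality check:
  u_2 · u_1 = 0 (should be 0)
  u_3 · u_1 = 0 (should be 0)
  u_3 · u_2 = 0 (should be 0)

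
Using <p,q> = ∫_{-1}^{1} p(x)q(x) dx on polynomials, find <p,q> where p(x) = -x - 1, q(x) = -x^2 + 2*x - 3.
<p,q> = 16/3

Expand the product: p(x)·q(x) = x^3 - x^2 + x + 3.
∫_{-1}^{1} of each monomial x^k gives [2/(k+1) if k even, 0 if k odd]. Integrating term-by-term (or equivalently evaluating the antiderivative F(x) = x^4/4 - x^3/3 + x^2/2 + 3*x at the endpoints):
  F(1) − F(−1) = 41/12 − (-23/12) = 16/3.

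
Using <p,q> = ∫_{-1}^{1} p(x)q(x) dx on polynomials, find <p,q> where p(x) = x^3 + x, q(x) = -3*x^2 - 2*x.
<p,q> = -32/15

Expand the product: p(x)·q(x) = -3*x^5 - 2*x^4 - 3*x^3 - 2*x^2.
∫_{-1}^{1} of each monomial x^k gives [2/(k+1) if k even, 0 if k odd]. Integrating term-by-term (or equivalently evaluating the antiderivative F(x) = -x^6/2 - 2*x^5/5 - 3*x^4/4 - 2*x^3/3 at the endpoints):
  F(1) − F(−1) = -139/60 − (-11/60) = -32/15.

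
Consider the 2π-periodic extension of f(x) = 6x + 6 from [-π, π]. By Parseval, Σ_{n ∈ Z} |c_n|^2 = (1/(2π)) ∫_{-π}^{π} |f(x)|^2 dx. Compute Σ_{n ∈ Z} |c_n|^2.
Σ |c_n|^2 = 12π^2 + 36

Expand and integrate term by term over [-π, π]:
  ∫ (6x)^2 dx = 36·(2π^3/3); ∫ 2·6·(6)·x dx = 0 (odd integrand); ∫ 6^2 dx = 36·2π.
So (1/(2π)) ∫_{-π}^{π} (6x + 6)^2 dx = 36π^2/3 + 36 = 12π^2 + 36.
Parseval ⇒ Σ |c_n|^2 = 12π^2 + 36.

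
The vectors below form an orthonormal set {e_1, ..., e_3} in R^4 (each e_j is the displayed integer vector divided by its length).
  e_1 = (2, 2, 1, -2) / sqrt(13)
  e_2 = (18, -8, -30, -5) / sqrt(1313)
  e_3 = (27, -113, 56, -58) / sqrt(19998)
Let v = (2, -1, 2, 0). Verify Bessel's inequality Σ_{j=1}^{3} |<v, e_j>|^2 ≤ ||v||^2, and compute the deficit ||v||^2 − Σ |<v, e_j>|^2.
Σ |<v, e_j>|^2 = 117/22; ||v||^2 = 9; deficit = 81/22

Write each e_j = u_j / sqrt(<u_j, u_j>) where u_j is the displayed integer vector. Then <v, e_j> = <v, u_j> / sqrt(<u_j, u_j>), so |<v, e_j>|^2 = <v, u_j>^2 / <u_j, u_j>.
Coefficients: <v, e_1> = 4/sqrt(13), <v, e_2> = -16/sqrt(1313), <v, e_3> = 279/sqrt(19998).
Square and sum: Σ |<v, e_j>|^2 = 117/22.
Compute ||v||^2 = v·v = 9.
Deficit = 9 − 117/22 = 81/22 ≥ 0, confirming Bessel's inequality. (The deficit equals ||v − Σ <v,e_j> e_j||^2, the squared distance from v to span{e_j}.)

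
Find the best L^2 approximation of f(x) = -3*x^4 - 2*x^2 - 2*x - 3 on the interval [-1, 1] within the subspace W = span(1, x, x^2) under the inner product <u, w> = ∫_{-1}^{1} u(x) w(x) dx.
g(x) = -32*x^2/7 - 2*x - 96/35

The best approximation g ∈ W is the orthogonal projection of f onto W. Writing g = a_0 + a_1 x + a_2 x^2, the coefficients solve the normal equations G · a = b where
  G_{ij} = <φ_i, φ_j> and b_i = <f, φ_i>, with φ_0 = 1, φ_1 = x, φ_2 = x^2.
G =
  [2, 0, 2/3]
  [0, 2/3, 0]
  [2/3, 0, 2/5],
b = (-128/15, -4/3, -128/35).
Solving gives a_0 = -96/35, a_1 = -2, a_2 = -32/7, so
  g(x) = -32*x^2/7 - 2*x - 96/35.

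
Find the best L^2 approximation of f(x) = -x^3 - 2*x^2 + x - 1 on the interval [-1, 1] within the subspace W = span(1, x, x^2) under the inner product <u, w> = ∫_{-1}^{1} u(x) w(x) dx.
g(x) = -2*x^2 + 2*x/5 - 1

The best approximation g ∈ W is the orthogonal projection of f onto W. Writing g = a_0 + a_1 x + a_2 x^2, the coefficients solve the normal equations G · a = b where
  G_{ij} = <φ_i, φ_j> and b_i = <f, φ_i>, with φ_0 = 1, φ_1 = x, φ_2 = x^2.
G =
  [2, 0, 2/3]
  [0, 2/3, 0]
  [2/3, 0, 2/5],
b = (-10/3, 4/15, -22/15).
Solving gives a_0 = -1, a_1 = 2/5, a_2 = -2, so
  g(x) = -2*x^2 + 2*x/5 - 1.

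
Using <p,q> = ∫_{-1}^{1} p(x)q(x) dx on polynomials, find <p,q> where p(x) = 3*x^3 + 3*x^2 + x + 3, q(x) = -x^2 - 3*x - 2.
<p,q> = -124/5

Expand the product: p(x)·q(x) = -3*x^5 - 12*x^4 - 16*x^3 - 12*x^2 - 11*x - 6.
∫_{-1}^{1} of each monomial x^k gives [2/(k+1) if k even, 0 if k odd]. Integrating term-by-term (or equivalently evaluating the antiderivative F(x) = -x^6/2 - 12*x^5/5 - 4*x^4 - 4*x^3 - 11*x^2/2 - 6*x at the endpoints):
  F(1) − F(−1) = -112/5 − (12/5) = -124/5.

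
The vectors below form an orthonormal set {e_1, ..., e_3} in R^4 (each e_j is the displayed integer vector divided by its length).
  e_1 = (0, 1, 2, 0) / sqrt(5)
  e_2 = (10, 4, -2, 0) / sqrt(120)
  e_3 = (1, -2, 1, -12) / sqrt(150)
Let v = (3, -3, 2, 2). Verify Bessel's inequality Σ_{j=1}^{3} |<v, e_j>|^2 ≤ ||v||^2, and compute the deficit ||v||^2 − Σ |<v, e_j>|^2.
Σ |<v, e_j>|^2 = 74/25; ||v||^2 = 26; deficit = 576/25

Write each e_j = u_j / sqrt(<u_j, u_j>) where u_j is the displayed integer vector. Then <v, e_j> = <v, u_j> / sqrt(<u_j, u_j>), so |<v, e_j>|^2 = <v, u_j>^2 / <u_j, u_j>.
Coefficients: <v, e_1> = 1/sqrt(5), <v, e_2> = 14/sqrt(120), <v, e_3> = -13/sqrt(150).
Square and sum: Σ |<v, e_j>|^2 = 74/25.
Compute ||v||^2 = v·v = 26.
Deficit = 26 − 74/25 = 576/25 ≥ 0, confirming Bessel's inequality. (The deficit equals ||v − Σ <v,e_j> e_j||^2, the squared distance from v to span{e_j}.)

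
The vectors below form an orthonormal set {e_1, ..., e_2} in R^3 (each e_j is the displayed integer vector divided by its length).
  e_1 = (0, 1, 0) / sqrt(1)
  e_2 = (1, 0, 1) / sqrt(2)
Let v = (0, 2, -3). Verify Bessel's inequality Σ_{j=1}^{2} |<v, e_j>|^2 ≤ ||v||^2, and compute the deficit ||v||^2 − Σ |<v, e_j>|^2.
Σ |<v, e_j>|^2 = 17/2; ||v||^2 = 13; deficit = 9/2

Write each e_j = u_j / sqrt(<u_j, u_j>) where u_j is the displayed integer vector. Then <v, e_j> = <v, u_j> / sqrt(<u_j, u_j>), so |<v, e_j>|^2 = <v, u_j>^2 / <u_j, u_j>.
Coefficients: <v, e_1> = 2/sqrt(1), <v, e_2> = -3/sqrt(2).
Square and sum: Σ |<v, e_j>|^2 = 17/2.
Compute ||v||^2 = v·v = 13.
Deficit = 13 − 17/2 = 9/2 ≥ 0, confirming Bessel's inequality. (The deficit equals ||v − Σ <v,e_j> e_j||^2, the squared distance from v to span{e_j}.)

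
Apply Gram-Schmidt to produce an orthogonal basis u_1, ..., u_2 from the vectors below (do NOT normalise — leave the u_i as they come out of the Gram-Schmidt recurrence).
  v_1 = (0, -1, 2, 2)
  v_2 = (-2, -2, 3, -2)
Orthogonal basis:
  u_1 = (0, -1, 2, 2)
  u_2 = (-2, -14/9, 19/9, -26/9)

Apply the Gram-Schmidt recurrence
  u_1 = v_1
  u_i = v_i − Σ_{j<i} ((v_i · u_j) / (u_j · u_j)) · u_j.

Step by step this gives:
  u_1 = (0, -1, 2, 2)
  u_2 = (-2, -14/9, 19/9, -26/9)

Orthogonality check:
  u_2 · u_1 = 0 (should be 0)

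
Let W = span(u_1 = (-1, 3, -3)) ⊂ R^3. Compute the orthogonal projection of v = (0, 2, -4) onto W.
proj_W(v) = (-18/19, 54/19, -54/19)

Set up U = [u_1 | ... | u_1] ∈ R^(3×1). The projector onto W = col(U) is P = U (U^T U)^(-1) U^T.
Compute U^T U =
  [19],
and U^T v = (18).
Solve U^T U · c = U^T v for the coefficients: c = (18/19). The projection is proj_W(v) = U c.
Check: (v - proj_W(v)) · u_1 = 0  (should be 0).
Result: proj_W(v) = (-18/19, 54/19, -54/19).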